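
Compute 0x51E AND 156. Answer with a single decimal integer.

28

0x51E = 10100011110
156 = 00010011100
AND → 00000011100 = 28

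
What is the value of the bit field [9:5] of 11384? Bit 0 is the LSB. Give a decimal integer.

3

v = 10110001111000
Shift right by 5: 101100011
Mask low 5 bits: 00011 = 3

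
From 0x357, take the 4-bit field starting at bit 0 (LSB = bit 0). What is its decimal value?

7

v = 1101010111
Shift right by 0: 1101010111
Mask low 4 bits: 0111 = 7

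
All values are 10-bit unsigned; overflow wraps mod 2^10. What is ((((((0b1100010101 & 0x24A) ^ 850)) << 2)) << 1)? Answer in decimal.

656

0b1100010101 = 1100010101
0x24A = 1001001010
→ & → 1000000000 = 512
850 = 1101010010
→ ^ → 0101010010 = 338
→ << 2 (mod 2^10) → 0101001000 = 328
→ << 1 (mod 2^10) → 1010010000 = 656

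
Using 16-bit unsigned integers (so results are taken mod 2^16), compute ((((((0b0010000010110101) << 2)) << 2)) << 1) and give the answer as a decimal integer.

5792

0b0010000010110101 = 0010000010110101
→ << 2 (mod 2^16) → 1000001011010100 = 33492
→ << 2 (mod 2^16) → 0000101101010000 = 2896
→ << 1 (mod 2^16) → 0001011010100000 = 5792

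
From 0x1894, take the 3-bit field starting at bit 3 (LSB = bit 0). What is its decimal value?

v = 1100010010100
Shift right by 3: 1100010010
Mask low 3 bits: 010 = 2

2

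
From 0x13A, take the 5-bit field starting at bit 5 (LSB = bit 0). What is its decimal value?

9

v = 00100111010
Shift right by 5: 001001
Mask low 5 bits: 01001 = 9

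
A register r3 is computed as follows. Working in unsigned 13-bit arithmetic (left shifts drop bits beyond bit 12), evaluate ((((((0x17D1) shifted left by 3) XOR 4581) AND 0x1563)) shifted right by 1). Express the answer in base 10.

688

0x17D1 = 1011111010001
→ shifted left by 3 (mod 2^13) → 1111010001000 = 7816
4581 = 1000111100101
→ XOR → 0111101101101 = 3949
0x1563 = 1010101100011
→ AND → 0010101100001 = 1377
→ shifted right by 1 → 0001010110000 = 688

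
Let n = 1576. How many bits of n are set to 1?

1576 = 11000101000
Count the 1s: 1 + 1 + 1 + 1 = 4

4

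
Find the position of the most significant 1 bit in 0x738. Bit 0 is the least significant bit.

10

0x738 = 11100111000
The topmost 1 is at position 10 (since 2^10 = 1024 ≤ 1848 < 2048).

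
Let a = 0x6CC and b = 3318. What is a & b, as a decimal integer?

0x6CC = 011011001100
3318 = 110011110110
AND → 010011000100 = 1220

1220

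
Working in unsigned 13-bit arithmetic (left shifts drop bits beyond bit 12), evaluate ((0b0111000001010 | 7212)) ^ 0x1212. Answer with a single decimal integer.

3132

0b0111000001010 = 0111000001010
7212 = 1110000101100
→ | → 1111000101110 = 7726
0x1212 = 1001000010010
→ ^ → 0110000111100 = 3132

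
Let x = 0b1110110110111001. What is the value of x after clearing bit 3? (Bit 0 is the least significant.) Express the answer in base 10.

x = 1110110110111001
bit 3 is currently 1; clear it via x & ~(1 << 3) = x & ~8
→ 1110110110110001 = 60849

60849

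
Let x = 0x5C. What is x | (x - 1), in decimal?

95

x = 1011100 = 92
x - 1 = 1011011
OR    = 1011111 = 95
(x | (x - 1) sets all bits below the lowest set bit.)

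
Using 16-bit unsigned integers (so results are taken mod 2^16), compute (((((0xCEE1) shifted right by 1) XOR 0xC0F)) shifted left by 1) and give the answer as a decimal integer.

0xCEE1 = 1100111011100001
→ shifted right by 1 → 0110011101110000 = 26480
0xC0F = 0000110000001111
→ XOR → 0110101101111111 = 27519
→ shifted left by 1 (mod 2^16) → 1101011011111110 = 55038

55038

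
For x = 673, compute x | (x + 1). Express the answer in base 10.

675

x = 1010100001 = 673
x + 1 = 1010100010
OR    = 1010100011 = 675
(x | (x + 1) sets the lowest cleared bit.)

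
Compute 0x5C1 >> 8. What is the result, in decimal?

5

0x5C1 = 10111000001
shift right by 8 → 00000000101 = 5
(equivalently, floor(1473 / 256))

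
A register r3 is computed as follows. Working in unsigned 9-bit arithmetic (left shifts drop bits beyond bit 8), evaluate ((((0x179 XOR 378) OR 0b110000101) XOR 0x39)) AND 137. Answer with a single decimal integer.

136

0x179 = 101111001
378 = 101111010
→ XOR → 000000011 = 3
0b110000101 = 110000101
→ OR → 110000111 = 391
0x39 = 000111001
→ XOR → 110111110 = 446
137 = 010001001
→ AND → 010001000 = 136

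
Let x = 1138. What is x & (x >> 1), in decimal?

x = 10001110010 = 1138
x>>1 = 01000111001
AND  = 00000110000 = 48
(x & (x >> 1) has a 1 wherever x has two consecutive 1 bits.)

48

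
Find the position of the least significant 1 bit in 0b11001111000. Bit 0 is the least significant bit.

3

0b11001111000 = 11001111000
Trailing zeros: 3, so the lowest set bit is bit 3 (value 8).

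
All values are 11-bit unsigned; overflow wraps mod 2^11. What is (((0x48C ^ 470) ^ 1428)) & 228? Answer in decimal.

0x48C = 10010001100
470 = 00111010110
→ ^ → 10101011010 = 1370
1428 = 10110010100
→ ^ → 00011001110 = 206
228 = 00011100100
→ & → 00011000100 = 196

196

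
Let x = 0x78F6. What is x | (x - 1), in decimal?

30967

x = 111100011110110 = 30966
x - 1 = 111100011110101
OR    = 111100011110111 = 30967
(x | (x - 1) sets all bits below the lowest set bit.)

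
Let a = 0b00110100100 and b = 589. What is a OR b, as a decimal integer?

1005

a = 0110100100
589 = 1001001101
 OR → 1111101101 = 1005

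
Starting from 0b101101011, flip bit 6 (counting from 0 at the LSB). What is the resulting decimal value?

x = 101101011
bit 6 is currently 1; toggle it via x ^ (1 << 6) = x ^ 64
→ 100101011 = 299

299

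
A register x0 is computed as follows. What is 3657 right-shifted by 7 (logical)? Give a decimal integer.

3657 = 111001001001
shift right by 7 → 000000011100 = 28
(equivalently, floor(3657 / 128))

28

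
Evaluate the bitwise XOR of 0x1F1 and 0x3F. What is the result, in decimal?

462

0x1F1 = 111110001
0x3F = 000111111
XOR → 111001110 = 462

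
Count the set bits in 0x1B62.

7

0x1B62 = 1101101100010
Count the 1s: 1 + 1 + 1 + 1 + 1 + 1 + 1 = 7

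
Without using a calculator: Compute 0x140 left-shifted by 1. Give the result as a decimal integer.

0x140 = 0101000000
shift left by 1 → 1010000000 = 640
(equivalently, 320 × 2^1 = 320 × 2)

640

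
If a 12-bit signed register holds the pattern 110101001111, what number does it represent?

pattern = 110101001111 (MSB is 1 ⇒ negative)
Invert: 001010110000, add 1 → 001010110001 = 689, so the value is -689.
(Equivalently: 3407 - 2^12 = 3407 - 4096 = -689.)

-689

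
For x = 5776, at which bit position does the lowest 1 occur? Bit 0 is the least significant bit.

5776 = 1011010010000
Trailing zeros: 4, so the lowest set bit is bit 4 (value 16).

4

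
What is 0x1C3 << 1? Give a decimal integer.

0x1C3 = 0111000011
shift left by 1 → 1110000110 = 902
(equivalently, 451 × 2^1 = 451 × 2)

902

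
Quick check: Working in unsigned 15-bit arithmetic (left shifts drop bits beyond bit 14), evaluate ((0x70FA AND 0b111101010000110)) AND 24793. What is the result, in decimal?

0x70FA = 111000011111010
0b111101010000110 = 111101010000110
→ AND → 111000010000010 = 28802
24793 = 110000011011001
→ AND → 110000010000000 = 24704

24704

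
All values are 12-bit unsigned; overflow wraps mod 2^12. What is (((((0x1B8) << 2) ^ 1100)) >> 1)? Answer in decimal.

342

0x1B8 = 000110111000
→ << 2 (mod 2^12) → 011011100000 = 1760
1100 = 010001001100
→ ^ → 001010101100 = 684
→ >> 1 → 000101010110 = 342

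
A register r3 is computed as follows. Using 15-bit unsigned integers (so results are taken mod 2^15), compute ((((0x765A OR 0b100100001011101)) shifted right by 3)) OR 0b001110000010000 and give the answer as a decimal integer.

8155

0x765A = 111011001011010
0b100100001011101 = 100100001011101
→ OR → 111111001011111 = 32351
→ shifted right by 3 → 000111111001011 = 4043
0b001110000010000 = 001110000010000
→ OR → 001111111011011 = 8155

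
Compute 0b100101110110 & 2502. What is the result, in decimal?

a = 100101110110
2502 = 100111000110
AND → 100101000110 = 2374

2374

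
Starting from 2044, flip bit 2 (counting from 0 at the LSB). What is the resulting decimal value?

2040

x = 11111111100
bit 2 is currently 1; toggle it via x ^ (1 << 2) = x ^ 4
→ 11111111000 = 2040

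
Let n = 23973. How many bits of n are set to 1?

23973 = 101110110100101
Count the 1s: 1 + 1 + 1 + 1 + 1 + 1 + 1 + 1 + 1 = 9

9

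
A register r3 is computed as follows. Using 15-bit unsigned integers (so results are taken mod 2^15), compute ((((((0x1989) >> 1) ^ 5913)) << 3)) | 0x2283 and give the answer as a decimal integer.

0x1989 = 001100110001001
→ >> 1 → 000110011000100 = 3268
5913 = 001011100011001
→ ^ → 001101111011101 = 7133
→ << 3 (mod 2^15) → 101111011101000 = 24296
0x2283 = 010001010000011
→ | → 111111011101011 = 32491

32491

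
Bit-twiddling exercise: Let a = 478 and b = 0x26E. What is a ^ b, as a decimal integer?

944

478 = 0111011110
0x26E = 1001101110
XOR → 1110110000 = 944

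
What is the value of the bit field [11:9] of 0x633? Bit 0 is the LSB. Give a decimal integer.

3

v = 011000110011
Shift right by 9: 011
Mask low 3 bits: 011 = 3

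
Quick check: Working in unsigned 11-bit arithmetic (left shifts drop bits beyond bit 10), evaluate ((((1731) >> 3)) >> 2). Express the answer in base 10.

1731 = 11011000011
→ >> 3 → 00011011000 = 216
→ >> 2 → 00000110110 = 54

54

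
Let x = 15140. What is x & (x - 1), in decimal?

x = 11101100100100 = 15140
x - 1 = 11101100100011
AND   = 11101100100000 = 15136
(x & (x - 1) clears the lowest set bit of x.)

15136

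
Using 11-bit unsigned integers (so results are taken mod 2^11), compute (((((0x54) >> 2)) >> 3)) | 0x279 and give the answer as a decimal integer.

0x54 = 00001010100
→ >> 2 → 00000010101 = 21
→ >> 3 → 00000000010 = 2
0x279 = 01001111001
→ | → 01001111011 = 635

635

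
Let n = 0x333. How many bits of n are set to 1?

6

0x333 = 1100110011
Count the 1s: 1 + 1 + 1 + 1 + 1 + 1 = 6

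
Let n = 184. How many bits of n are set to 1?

184 = 10111000
Count the 1s: 1 + 1 + 1 + 1 = 4

4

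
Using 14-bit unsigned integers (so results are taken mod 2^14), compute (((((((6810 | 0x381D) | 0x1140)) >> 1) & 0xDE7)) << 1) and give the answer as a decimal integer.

6810 = 01101010011010
0x381D = 11100000011101
→ | → 11101010011111 = 15007
0x1140 = 01000101000000
→ | → 11101111011111 = 15327
→ >> 1 → 01110111101111 = 7663
0xDE7 = 00110111100111
→ & → 00110111100111 = 3559
→ << 1 (mod 2^14) → 01101111001110 = 7118

7118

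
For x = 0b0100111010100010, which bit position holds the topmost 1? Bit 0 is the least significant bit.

14

0b0100111010100010 = 100111010100010
The topmost 1 is at position 14 (since 2^14 = 16384 ≤ 20130 < 32768).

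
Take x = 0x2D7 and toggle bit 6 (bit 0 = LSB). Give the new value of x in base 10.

x = 01011010111
bit 6 is currently 1; toggle it via x ^ (1 << 6) = x ^ 64
→ 01010010111 = 663

663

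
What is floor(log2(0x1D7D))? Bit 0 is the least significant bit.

0x1D7D = 1110101111101
The topmost 1 is at position 12 (since 2^12 = 4096 ≤ 7549 < 8192).

12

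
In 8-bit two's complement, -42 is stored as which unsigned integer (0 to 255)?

214

42 in 8 bits: 00101010
Invert: 11010101
Add 1:  11010110 = 214
(Check: 2^8 - 42 = 256 - 42 = 214.)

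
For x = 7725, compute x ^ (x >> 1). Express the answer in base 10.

x = 1111000101101 = 7725
x>>1 = 0111100010110
XOR  = 1000100111011 = 4411
(x ^ (x >> 1) gives the standard binary-reflected Gray code of x.)

4411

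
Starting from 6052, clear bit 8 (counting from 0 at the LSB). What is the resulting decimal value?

x = 1011110100100
bit 8 is currently 1; clear it via x & ~(1 << 8) = x & ~256
→ 1011010100100 = 5796

5796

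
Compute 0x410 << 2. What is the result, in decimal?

0x410 = 0010000010000
shift left by 2 → 1000001000000 = 4160
(equivalently, 1040 × 2^2 = 1040 × 4)

4160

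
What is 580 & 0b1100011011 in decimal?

580 = 1001000100
b = 1100011011
AND → 1000000000 = 512

512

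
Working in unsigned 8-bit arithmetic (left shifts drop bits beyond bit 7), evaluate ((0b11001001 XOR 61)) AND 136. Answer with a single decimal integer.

0b11001001 = 11001001
61 = 00111101
→ XOR → 11110100 = 244
136 = 10001000
→ AND → 10000000 = 128

128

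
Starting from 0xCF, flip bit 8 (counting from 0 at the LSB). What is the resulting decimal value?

x = 00000011001111
bit 8 is currently 0; toggle it via x ^ (1 << 8) = x ^ 256
→ 00000111001111 = 463

463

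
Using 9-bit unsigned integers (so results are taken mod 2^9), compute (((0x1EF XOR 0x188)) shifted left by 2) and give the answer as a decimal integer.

0x1EF = 111101111
0x188 = 110001000
→ XOR → 001100111 = 103
→ shifted left by 2 (mod 2^9) → 110011100 = 412

412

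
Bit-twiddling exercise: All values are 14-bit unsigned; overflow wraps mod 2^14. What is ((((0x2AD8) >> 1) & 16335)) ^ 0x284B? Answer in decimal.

0x2AD8 = 10101011011000
→ >> 1 → 01010101101100 = 5484
16335 = 11111111001111
→ & → 01010101001100 = 5452
0x284B = 10100001001011
→ ^ → 11110100000111 = 15623

15623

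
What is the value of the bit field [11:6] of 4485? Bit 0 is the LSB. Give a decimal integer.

v = 1000110000101
Shift right by 6: 1000110
Mask low 6 bits: 000110 = 6

6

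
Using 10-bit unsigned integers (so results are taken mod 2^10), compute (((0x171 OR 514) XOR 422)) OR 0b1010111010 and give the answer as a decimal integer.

0x171 = 0101110001
514 = 1000000010
→ OR → 1101110011 = 883
422 = 0110100110
→ XOR → 1011010101 = 725
0b1010111010 = 1010111010
→ OR → 1011111111 = 767

767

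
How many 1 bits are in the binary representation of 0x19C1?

0x19C1 = 1100111000001
Count the 1s: 1 + 1 + 1 + 1 + 1 + 1 = 6

6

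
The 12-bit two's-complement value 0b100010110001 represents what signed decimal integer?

pattern = 100010110001 (MSB is 1 ⇒ negative)
Invert: 011101001110, add 1 → 011101001111 = 1871, so the value is -1871.
(Equivalently: 2225 - 2^12 = 2225 - 4096 = -1871.)

-1871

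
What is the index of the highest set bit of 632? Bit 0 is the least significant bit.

9

632 = 1001111000
The topmost 1 is at position 9 (since 2^9 = 512 ≤ 632 < 1024).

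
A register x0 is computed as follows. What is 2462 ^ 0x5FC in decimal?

2462 = 100110011110
0x5FC = 010111111100
XOR → 110001100010 = 3170

3170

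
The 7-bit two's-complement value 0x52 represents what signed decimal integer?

-46

pattern = 1010010 (MSB is 1 ⇒ negative)
Invert: 0101101, add 1 → 0101110 = 46, so the value is -46.
(Equivalently: 82 - 2^7 = 82 - 128 = -46.)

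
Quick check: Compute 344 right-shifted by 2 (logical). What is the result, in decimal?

86

344 = 101011000
shift right by 2 → 001010110 = 86
(equivalently, floor(344 / 4))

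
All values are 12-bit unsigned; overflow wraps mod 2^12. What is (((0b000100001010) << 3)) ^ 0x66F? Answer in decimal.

0b000100001010 = 000100001010
→ << 3 (mod 2^12) → 100001010000 = 2128
0x66F = 011001101111
→ ^ → 111000111111 = 3647

3647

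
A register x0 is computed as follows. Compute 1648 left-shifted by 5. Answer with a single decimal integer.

52736

1648 = 0000011001110000
shift left by 5 → 1100111000000000 = 52736
(equivalently, 1648 × 2^5 = 1648 × 32)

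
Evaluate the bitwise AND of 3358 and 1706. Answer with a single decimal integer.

3358 = 110100011110
1706 = 011010101010
AND → 010000001010 = 1034

1034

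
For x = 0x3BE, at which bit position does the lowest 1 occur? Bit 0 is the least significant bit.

0x3BE = 1110111110
Trailing zeros: 1, so the lowest set bit is bit 1 (value 2).

1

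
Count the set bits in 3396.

5

3396 = 110101000100
Count the 1s: 1 + 1 + 1 + 1 + 1 = 5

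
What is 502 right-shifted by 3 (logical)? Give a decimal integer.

62

502 = 111110110
shift right by 3 → 000111110 = 62
(equivalently, floor(502 / 8))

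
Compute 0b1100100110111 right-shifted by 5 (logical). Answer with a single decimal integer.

x = 1100100110111
shift right by 5 → 0000011001001 = 201
(equivalently, floor(6455 / 32))

201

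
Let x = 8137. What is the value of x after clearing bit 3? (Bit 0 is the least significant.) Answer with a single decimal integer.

8129

x = 1111111001001
bit 3 is currently 1; clear it via x & ~(1 << 3) = x & ~8
→ 1111111000001 = 8129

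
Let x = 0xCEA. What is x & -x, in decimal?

x = 110011101010 = 3306
-x (two's complement) = …001100010110
AND   = 000000000010 = 2
(x & -x isolates the lowest set bit of x.)

2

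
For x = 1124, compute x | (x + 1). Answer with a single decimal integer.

1125

x = 10001100100 = 1124
x + 1 = 10001100101
OR    = 10001100101 = 1125
(x | (x + 1) sets the lowest cleared bit.)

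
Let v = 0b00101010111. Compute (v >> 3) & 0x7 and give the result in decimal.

2

v = 00101010111
Shift right by 3: 00101010
Mask low 3 bits: 010 = 2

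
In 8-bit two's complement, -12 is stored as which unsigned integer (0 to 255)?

12 in 8 bits: 00001100
Invert: 11110011
Add 1:  11110100 = 244
(Check: 2^8 - 12 = 256 - 12 = 244.)

244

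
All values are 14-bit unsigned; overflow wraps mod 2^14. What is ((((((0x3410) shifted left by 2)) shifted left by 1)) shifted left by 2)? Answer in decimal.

0x3410 = 11010000010000
→ shifted left by 2 (mod 2^14) → 01000001000000 = 4160
→ shifted left by 1 (mod 2^14) → 10000010000000 = 8320
→ shifted left by 2 (mod 2^14) → 00001000000000 = 512

512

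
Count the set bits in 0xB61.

0xB61 = 101101100001
Count the 1s: 1 + 1 + 1 + 1 + 1 + 1 = 6

6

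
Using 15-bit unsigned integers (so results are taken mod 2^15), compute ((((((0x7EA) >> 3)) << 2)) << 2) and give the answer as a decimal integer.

0x7EA = 000011111101010
→ >> 3 → 000000011111101 = 253
→ << 2 (mod 2^15) → 000001111110100 = 1012
→ << 2 (mod 2^15) → 000111111010000 = 4048

4048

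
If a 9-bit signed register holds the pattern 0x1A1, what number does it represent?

pattern = 110100001 (MSB is 1 ⇒ negative)
Invert: 001011110, add 1 → 001011111 = 95, so the value is -95.
(Equivalently: 417 - 2^9 = 417 - 512 = -95.)

-95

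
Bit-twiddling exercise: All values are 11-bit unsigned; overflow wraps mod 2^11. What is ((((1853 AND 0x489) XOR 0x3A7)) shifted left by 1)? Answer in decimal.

1853 = 11100111101
0x489 = 10010001001
→ AND → 10000001001 = 1033
0x3A7 = 01110100111
→ XOR → 11110101110 = 1966
→ shifted left by 1 (mod 2^11) → 11101011100 = 1884

1884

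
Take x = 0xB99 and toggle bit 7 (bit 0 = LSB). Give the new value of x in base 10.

x = 000101110011001
bit 7 is currently 1; toggle it via x ^ (1 << 7) = x ^ 128
→ 000101100011001 = 2841

2841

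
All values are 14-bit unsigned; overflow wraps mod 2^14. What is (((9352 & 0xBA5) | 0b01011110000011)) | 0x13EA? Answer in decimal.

9352 = 10010010001000
0xBA5 = 00101110100101
→ & → 00000010000000 = 128
0b01011110000011 = 01011110000011
→ | → 01011110000011 = 6019
0x13EA = 01001111101010
→ | → 01011111101011 = 6123

6123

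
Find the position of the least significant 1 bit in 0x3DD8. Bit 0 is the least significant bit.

3

0x3DD8 = 11110111011000
Trailing zeros: 3, so the lowest set bit is bit 3 (value 8).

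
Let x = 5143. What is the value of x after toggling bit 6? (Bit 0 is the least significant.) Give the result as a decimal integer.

5207

x = 001010000010111
bit 6 is currently 0; toggle it via x ^ (1 << 6) = x ^ 64
→ 001010001010111 = 5207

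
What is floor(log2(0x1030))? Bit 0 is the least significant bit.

0x1030 = 1000000110000
The topmost 1 is at position 12 (since 2^12 = 4096 ≤ 4144 < 8192).

12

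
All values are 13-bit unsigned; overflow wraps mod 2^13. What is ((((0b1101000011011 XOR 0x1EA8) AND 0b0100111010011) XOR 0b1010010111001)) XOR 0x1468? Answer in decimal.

0b1101000011011 = 1101000011011
0x1EA8 = 1111010101000
→ XOR → 0010010110011 = 1203
0b0100111010011 = 0100111010011
→ AND → 0000010010011 = 147
0b1010010111001 = 1010010111001
→ XOR → 1010000101010 = 5162
0x1468 = 1010001101000
→ XOR → 0000001000010 = 66

66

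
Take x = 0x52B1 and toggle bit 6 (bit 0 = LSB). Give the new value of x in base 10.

x = 101001010110001
bit 6 is currently 0; toggle it via x ^ (1 << 6) = x ^ 64
→ 101001011110001 = 21233

21233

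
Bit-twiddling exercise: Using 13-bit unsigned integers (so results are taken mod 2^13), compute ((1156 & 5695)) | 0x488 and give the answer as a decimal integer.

1164

1156 = 0010010000100
5695 = 1011000111111
→ & → 0010000000100 = 1028
0x488 = 0010010001000
→ | → 0010010001100 = 1164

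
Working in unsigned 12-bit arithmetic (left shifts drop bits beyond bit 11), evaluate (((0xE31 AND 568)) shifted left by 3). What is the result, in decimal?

384

0xE31 = 111000110001
568 = 001000111000
→ AND → 001000110000 = 560
→ shifted left by 3 (mod 2^12) → 000110000000 = 384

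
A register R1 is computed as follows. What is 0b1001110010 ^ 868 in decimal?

278

a = 1001110010
868 = 1101100100
XOR → 0100010110 = 278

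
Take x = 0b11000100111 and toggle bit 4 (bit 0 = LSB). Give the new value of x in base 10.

1591

x = 11000100111
bit 4 is currently 0; toggle it via x ^ (1 << 4) = x ^ 16
→ 11000110111 = 1591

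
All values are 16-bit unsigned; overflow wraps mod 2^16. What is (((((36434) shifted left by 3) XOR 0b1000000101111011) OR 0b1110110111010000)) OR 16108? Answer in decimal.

36434 = 1000111001010010
→ shifted left by 3 (mod 2^16) → 0111001010010000 = 29328
0b1000000101111011 = 1000000101111011
→ XOR → 1111001111101011 = 62443
0b1110110111010000 = 1110110111010000
→ OR → 1111111111111011 = 65531
16108 = 0011111011101100
→ OR → 1111111111111111 = 65535

65535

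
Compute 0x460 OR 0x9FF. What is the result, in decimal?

3583

0x460 = 010001100000
0x9FF = 100111111111
 OR → 110111111111 = 3583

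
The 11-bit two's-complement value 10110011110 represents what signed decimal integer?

-610

pattern = 10110011110 (MSB is 1 ⇒ negative)
Invert: 01001100001, add 1 → 01001100010 = 610, so the value is -610.
(Equivalently: 1438 - 2^11 = 1438 - 2048 = -610.)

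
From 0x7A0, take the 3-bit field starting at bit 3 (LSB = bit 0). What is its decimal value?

v = 00011110100000
Shift right by 3: 00011110100
Mask low 3 bits: 100 = 4

4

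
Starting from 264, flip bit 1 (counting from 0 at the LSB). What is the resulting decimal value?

266

x = 100001000
bit 1 is currently 0; toggle it via x ^ (1 << 1) = x ^ 2
→ 100001010 = 266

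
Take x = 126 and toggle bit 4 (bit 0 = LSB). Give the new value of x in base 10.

x = 00001111110
bit 4 is currently 1; toggle it via x ^ (1 << 4) = x ^ 16
→ 00001101110 = 110

110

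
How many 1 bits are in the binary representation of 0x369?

0x369 = 1101101001
Count the 1s: 1 + 1 + 1 + 1 + 1 + 1 = 6

6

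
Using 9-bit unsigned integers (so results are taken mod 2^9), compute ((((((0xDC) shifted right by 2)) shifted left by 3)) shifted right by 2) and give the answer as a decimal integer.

110

0xDC = 011011100
→ shifted right by 2 → 000110111 = 55
→ shifted left by 3 (mod 2^9) → 110111000 = 440
→ shifted right by 2 → 001101110 = 110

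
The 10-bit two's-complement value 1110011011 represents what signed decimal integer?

pattern = 1110011011 (MSB is 1 ⇒ negative)
Invert: 0001100100, add 1 → 0001100101 = 101, so the value is -101.
(Equivalently: 923 - 2^10 = 923 - 1024 = -101.)

-101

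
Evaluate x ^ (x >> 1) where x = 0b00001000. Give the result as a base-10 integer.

x = 1000 = 8
x>>1 = 0100
XOR  = 1100 = 12
(x ^ (x >> 1) gives the standard binary-reflected Gray code of x.)

12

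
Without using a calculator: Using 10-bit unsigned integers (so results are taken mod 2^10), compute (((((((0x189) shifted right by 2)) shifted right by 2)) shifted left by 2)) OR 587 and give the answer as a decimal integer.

619

0x189 = 0110001001
→ shifted right by 2 → 0001100010 = 98
→ shifted right by 2 → 0000011000 = 24
→ shifted left by 2 (mod 2^10) → 0001100000 = 96
587 = 1001001011
→ OR → 1001101011 = 619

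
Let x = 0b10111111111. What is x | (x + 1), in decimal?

2047

x = 10111111111 = 1535
x + 1 = 11000000000
OR    = 11111111111 = 2047
(x | (x + 1) sets the lowest cleared bit.)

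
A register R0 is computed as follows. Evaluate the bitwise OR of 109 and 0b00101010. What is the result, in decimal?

109 = 1101101
b = 0101010
 OR → 1101111 = 111

111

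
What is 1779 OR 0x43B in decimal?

1779 = 11011110011
0x43B = 10000111011
 OR → 11011111011 = 1787

1787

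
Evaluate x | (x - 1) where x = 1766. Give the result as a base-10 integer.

x = 11011100110 = 1766
x - 1 = 11011100101
OR    = 11011100111 = 1767
(x | (x - 1) sets all bits below the lowest set bit.)

1767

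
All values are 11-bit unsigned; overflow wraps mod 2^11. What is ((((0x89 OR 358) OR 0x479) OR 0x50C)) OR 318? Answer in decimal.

0x89 = 00010001001
358 = 00101100110
→ OR → 00111101111 = 495
0x479 = 10001111001
→ OR → 10111111111 = 1535
0x50C = 10100001100
→ OR → 10111111111 = 1535
318 = 00100111110
→ OR → 10111111111 = 1535

1535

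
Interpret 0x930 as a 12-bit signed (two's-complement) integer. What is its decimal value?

pattern = 100100110000 (MSB is 1 ⇒ negative)
Invert: 011011001111, add 1 → 011011010000 = 1744, so the value is -1744.
(Equivalently: 2352 - 2^12 = 2352 - 4096 = -1744.)

-1744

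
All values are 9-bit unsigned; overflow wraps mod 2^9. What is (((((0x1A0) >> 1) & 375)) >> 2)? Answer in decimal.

20

0x1A0 = 110100000
→ >> 1 → 011010000 = 208
375 = 101110111
→ & → 001010000 = 80
→ >> 2 → 000010100 = 20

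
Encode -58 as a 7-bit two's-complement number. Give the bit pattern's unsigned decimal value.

58 in 7 bits: 0111010
Invert: 1000101
Add 1:  1000110 = 70
(Check: 2^7 - 58 = 128 - 58 = 70.)

70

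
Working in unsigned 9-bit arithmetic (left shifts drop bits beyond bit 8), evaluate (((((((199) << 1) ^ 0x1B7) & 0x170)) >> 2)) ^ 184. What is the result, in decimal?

199 = 011000111
→ << 1 (mod 2^9) → 110001110 = 398
0x1B7 = 110110111
→ ^ → 000111001 = 57
0x170 = 101110000
→ & → 000110000 = 48
→ >> 2 → 000001100 = 12
184 = 010111000
→ ^ → 010110100 = 180

180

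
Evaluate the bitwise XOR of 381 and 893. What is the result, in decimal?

381 = 0101111101
893 = 1101111101
XOR → 1000000000 = 512

512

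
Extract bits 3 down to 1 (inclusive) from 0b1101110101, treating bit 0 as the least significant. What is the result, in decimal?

v = 1101110101
Shift right by 1: 110111010
Mask low 3 bits: 010 = 2

2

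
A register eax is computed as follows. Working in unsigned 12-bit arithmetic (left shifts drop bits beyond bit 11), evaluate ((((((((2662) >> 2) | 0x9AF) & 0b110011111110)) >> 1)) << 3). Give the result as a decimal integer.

2662 = 101001100110
→ >> 2 → 001010011001 = 665
0x9AF = 100110101111
→ | → 101110111111 = 3007
0b110011111110 = 110011111110
→ & → 100010111110 = 2238
→ >> 1 → 010001011111 = 1119
→ << 3 (mod 2^12) → 001011111000 = 760

760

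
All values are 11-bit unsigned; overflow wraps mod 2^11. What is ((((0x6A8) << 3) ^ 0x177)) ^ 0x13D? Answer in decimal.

1290

0x6A8 = 11010101000
→ << 3 (mod 2^11) → 10101000000 = 1344
0x177 = 00101110111
→ ^ → 10000110111 = 1079
0x13D = 00100111101
→ ^ → 10100001010 = 1290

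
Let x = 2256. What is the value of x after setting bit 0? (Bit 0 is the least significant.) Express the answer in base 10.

x = 100011010000
bit 0 is currently 0; set it via x | (1 << 0) = x | 1
→ 100011010001 = 2257

2257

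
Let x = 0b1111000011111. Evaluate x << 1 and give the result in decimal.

15422

x = 01111000011111
shift left by 1 → 11110000111110 = 15422
(equivalently, 7711 × 2^1 = 7711 × 2)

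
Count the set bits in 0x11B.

0x11B = 100011011
Count the 1s: 1 + 1 + 1 + 1 + 1 = 5

5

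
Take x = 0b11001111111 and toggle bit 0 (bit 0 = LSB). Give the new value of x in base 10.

1662

x = 11001111111
bit 0 is currently 1; toggle it via x ^ (1 << 0) = x ^ 1
→ 11001111110 = 1662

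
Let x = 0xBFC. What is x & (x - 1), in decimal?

3064

x = 101111111100 = 3068
x - 1 = 101111111011
AND   = 101111111000 = 3064
(x & (x - 1) clears the lowest set bit of x.)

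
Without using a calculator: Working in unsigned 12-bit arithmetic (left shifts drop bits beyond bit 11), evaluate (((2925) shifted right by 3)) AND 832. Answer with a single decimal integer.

320

2925 = 101101101101
→ shifted right by 3 → 000101101101 = 365
832 = 001101000000
→ AND → 000101000000 = 320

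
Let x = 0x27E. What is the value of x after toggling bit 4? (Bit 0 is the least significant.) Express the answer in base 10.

x = 1001111110
bit 4 is currently 1; toggle it via x ^ (1 << 4) = x ^ 16
→ 1001101110 = 622

622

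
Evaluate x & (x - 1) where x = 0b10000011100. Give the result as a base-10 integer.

x = 10000011100 = 1052
x - 1 = 10000011011
AND   = 10000011000 = 1048
(x & (x - 1) clears the lowest set bit of x.)

1048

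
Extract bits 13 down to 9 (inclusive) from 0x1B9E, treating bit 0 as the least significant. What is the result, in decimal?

v = 01101110011110
Shift right by 9: 01101
Mask low 5 bits: 01101 = 13

13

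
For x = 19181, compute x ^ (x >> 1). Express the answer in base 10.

x = 100101011101101 = 19181
x>>1 = 010010101110110
XOR  = 110111110011011 = 28571
(x ^ (x >> 1) gives the standard binary-reflected Gray code of x.)

28571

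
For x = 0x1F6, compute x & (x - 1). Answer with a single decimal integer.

x = 111110110 = 502
x - 1 = 111110101
AND   = 111110100 = 500
(x & (x - 1) clears the lowest set bit of x.)

500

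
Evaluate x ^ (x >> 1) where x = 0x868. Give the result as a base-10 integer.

x = 100001101000 = 2152
x>>1 = 010000110100
XOR  = 110001011100 = 3164
(x ^ (x >> 1) gives the standard binary-reflected Gray code of x.)

3164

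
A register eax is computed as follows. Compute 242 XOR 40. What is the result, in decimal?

242 = 11110010
40 = 00101000
XOR → 11011010 = 218

218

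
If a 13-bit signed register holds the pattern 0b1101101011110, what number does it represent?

pattern = 1101101011110 (MSB is 1 ⇒ negative)
Invert: 0010010100001, add 1 → 0010010100010 = 1186, so the value is -1186.
(Equivalently: 7006 - 2^13 = 7006 - 8192 = -1186.)

-1186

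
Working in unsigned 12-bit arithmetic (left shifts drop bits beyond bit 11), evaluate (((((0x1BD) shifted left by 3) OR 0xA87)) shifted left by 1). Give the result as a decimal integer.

0x1BD = 000110111101
→ shifted left by 3 (mod 2^12) → 110111101000 = 3560
0xA87 = 101010000111
→ OR → 111111101111 = 4079
→ shifted left by 1 (mod 2^12) → 111111011110 = 4062

4062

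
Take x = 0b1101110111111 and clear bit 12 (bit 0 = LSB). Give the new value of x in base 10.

3007

x = 1101110111111
bit 12 is currently 1; clear it via x & ~(1 << 12) = x & ~4096
→ 0101110111111 = 3007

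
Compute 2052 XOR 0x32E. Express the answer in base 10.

2858

2052 = 100000000100
0x32E = 001100101110
XOR → 101100101010 = 2858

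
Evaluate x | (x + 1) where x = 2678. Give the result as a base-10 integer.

x = 101001110110 = 2678
x + 1 = 101001110111
OR    = 101001110111 = 2679
(x | (x + 1) sets the lowest cleared bit.)

2679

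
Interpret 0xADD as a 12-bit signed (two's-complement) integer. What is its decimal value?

pattern = 101011011101 (MSB is 1 ⇒ negative)
Invert: 010100100010, add 1 → 010100100011 = 1315, so the value is -1315.
(Equivalently: 2781 - 2^12 = 2781 - 4096 = -1315.)

-1315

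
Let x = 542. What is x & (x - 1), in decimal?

540

x = 1000011110 = 542
x - 1 = 1000011101
AND   = 1000011100 = 540
(x & (x - 1) clears the lowest set bit of x.)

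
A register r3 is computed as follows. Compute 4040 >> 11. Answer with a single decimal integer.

4040 = 111111001000
shift right by 11 → 000000000001 = 1
(equivalently, floor(4040 / 2048))

1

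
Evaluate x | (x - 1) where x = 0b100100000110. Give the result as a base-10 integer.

2311

x = 100100000110 = 2310
x - 1 = 100100000101
OR    = 100100000111 = 2311
(x | (x - 1) sets all bits below the lowest set bit.)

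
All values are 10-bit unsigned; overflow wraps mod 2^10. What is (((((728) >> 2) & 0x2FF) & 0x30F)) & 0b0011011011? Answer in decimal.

2

728 = 1011011000
→ >> 2 → 0010110110 = 182
0x2FF = 1011111111
→ & → 0010110110 = 182
0x30F = 1100001111
→ & → 0000000110 = 6
0b0011011011 = 0011011011
→ & → 0000000010 = 2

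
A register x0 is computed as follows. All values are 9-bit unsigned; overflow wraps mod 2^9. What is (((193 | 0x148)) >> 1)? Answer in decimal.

228

193 = 011000001
0x148 = 101001000
→ | → 111001001 = 457
→ >> 1 → 011100100 = 228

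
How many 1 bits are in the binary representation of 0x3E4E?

0x3E4E = 11111001001110
Count the 1s: 1 + 1 + 1 + 1 + 1 + 1 + 1 + 1 + 1 = 9

9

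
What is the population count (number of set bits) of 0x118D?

6

0x118D = 1000110001101
Count the 1s: 1 + 1 + 1 + 1 + 1 + 1 = 6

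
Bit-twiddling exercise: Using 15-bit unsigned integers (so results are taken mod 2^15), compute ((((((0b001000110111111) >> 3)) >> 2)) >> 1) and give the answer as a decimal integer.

0b001000110111111 = 001000110111111
→ >> 3 → 000001000110111 = 567
→ >> 2 → 000000010001101 = 141
→ >> 1 → 000000001000110 = 70

70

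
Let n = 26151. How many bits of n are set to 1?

8

26151 = 110011000100111
Count the 1s: 1 + 1 + 1 + 1 + 1 + 1 + 1 + 1 = 8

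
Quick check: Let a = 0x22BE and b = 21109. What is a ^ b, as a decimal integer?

28875

0x22BE = 010001010111110
21109 = 101001001110101
XOR → 111000011001011 = 28875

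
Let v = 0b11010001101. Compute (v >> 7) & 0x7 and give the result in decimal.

v = 11010001101
Shift right by 7: 1101
Mask low 3 bits: 101 = 5

5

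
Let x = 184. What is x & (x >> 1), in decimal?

24

x = 10111000 = 184
x>>1 = 01011100
AND  = 00011000 = 24
(x & (x >> 1) has a 1 wherever x has two consecutive 1 bits.)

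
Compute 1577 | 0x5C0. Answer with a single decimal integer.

1577 = 11000101001
0x5C0 = 10111000000
 OR → 11111101001 = 2025

2025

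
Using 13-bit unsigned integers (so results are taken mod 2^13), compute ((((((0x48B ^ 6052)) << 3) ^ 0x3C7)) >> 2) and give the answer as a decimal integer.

1711

0x48B = 0010010001011
6052 = 1011110100100
→ ^ → 1001100101111 = 4911
→ << 3 (mod 2^13) → 1100101111000 = 6520
0x3C7 = 0001111000111
→ ^ → 1101010111111 = 6847
→ >> 2 → 0011010101111 = 1711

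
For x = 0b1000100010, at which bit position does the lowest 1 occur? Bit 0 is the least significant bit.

1

0b1000100010 = 1000100010
Trailing zeros: 1, so the lowest set bit is bit 1 (value 2).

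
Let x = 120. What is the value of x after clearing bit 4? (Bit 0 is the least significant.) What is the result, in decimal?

104

x = 0001111000
bit 4 is currently 1; clear it via x & ~(1 << 4) = x & ~16
→ 0001101000 = 104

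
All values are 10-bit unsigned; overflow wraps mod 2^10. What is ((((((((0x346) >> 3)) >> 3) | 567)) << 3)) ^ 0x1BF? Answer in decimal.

71

0x346 = 1101000110
→ >> 3 → 0001101000 = 104
→ >> 3 → 0000001101 = 13
567 = 1000110111
→ | → 1000111111 = 575
→ << 3 (mod 2^10) → 0111111000 = 504
0x1BF = 0110111111
→ ^ → 0001000111 = 71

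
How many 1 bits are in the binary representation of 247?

247 = 11110111
Count the 1s: 1 + 1 + 1 + 1 + 1 + 1 + 1 = 7

7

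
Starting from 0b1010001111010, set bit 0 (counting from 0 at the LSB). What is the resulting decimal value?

5243

x = 1010001111010
bit 0 is currently 0; set it via x | (1 << 0) = x | 1
→ 1010001111011 = 5243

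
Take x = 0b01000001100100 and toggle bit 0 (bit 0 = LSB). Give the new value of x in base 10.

4197

x = 01000001100100
bit 0 is currently 0; toggle it via x ^ (1 << 0) = x ^ 1
→ 01000001100101 = 4197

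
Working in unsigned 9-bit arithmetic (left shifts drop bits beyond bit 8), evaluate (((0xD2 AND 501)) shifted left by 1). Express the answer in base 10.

0xD2 = 011010010
501 = 111110101
→ AND → 011010000 = 208
→ shifted left by 1 (mod 2^9) → 110100000 = 416

416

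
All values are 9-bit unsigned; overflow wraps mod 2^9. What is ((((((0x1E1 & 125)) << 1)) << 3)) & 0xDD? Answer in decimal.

16

0x1E1 = 111100001
125 = 001111101
→ & → 001100001 = 97
→ << 1 (mod 2^9) → 011000010 = 194
→ << 3 (mod 2^9) → 000010000 = 16
0xDD = 011011101
→ & → 000010000 = 16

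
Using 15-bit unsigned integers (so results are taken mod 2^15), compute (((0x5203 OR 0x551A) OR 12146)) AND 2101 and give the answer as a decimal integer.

0x5203 = 101001000000011
0x551A = 101010100011010
→ OR → 101011100011011 = 22299
12146 = 010111101110010
→ OR → 111111101111011 = 32635
2101 = 000100000110101
→ AND → 000100000110001 = 2097

2097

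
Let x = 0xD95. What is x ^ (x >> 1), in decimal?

2911

x = 110110010101 = 3477
x>>1 = 011011001010
XOR  = 101101011111 = 2911
(x ^ (x >> 1) gives the standard binary-reflected Gray code of x.)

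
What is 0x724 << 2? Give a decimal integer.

7312

0x724 = 0011100100100
shift left by 2 → 1110010010000 = 7312
(equivalently, 1828 × 2^2 = 1828 × 4)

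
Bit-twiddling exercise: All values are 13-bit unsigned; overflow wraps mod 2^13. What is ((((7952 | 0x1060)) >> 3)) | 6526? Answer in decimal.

7166

7952 = 1111100010000
0x1060 = 1000001100000
→ | → 1111101110000 = 8048
→ >> 3 → 0001111101110 = 1006
6526 = 1100101111110
→ | → 1101111111110 = 7166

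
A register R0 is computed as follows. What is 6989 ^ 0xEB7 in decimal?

5626

6989 = 1101101001101
0xEB7 = 0111010110111
XOR → 1010111111010 = 5626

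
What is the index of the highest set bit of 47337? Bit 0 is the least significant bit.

15

47337 = 1011100011101001
The topmost 1 is at position 15 (since 2^15 = 32768 ≤ 47337 < 65536).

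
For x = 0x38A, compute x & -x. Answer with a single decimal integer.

x = 1110001010 = 906
-x (two's complement) = …0001110110
AND   = 0000000010 = 2
(x & -x isolates the lowest set bit of x.)

2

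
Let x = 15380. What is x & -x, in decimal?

x = 11110000010100 = 15380
-x (two's complement) = …00001111101100
AND   = 00000000000100 = 4
(x & -x isolates the lowest set bit of x.)

4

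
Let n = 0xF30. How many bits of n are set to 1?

6

0xF30 = 111100110000
Count the 1s: 1 + 1 + 1 + 1 + 1 + 1 = 6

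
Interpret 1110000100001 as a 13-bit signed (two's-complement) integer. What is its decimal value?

pattern = 1110000100001 (MSB is 1 ⇒ negative)
Invert: 0001111011110, add 1 → 0001111011111 = 991, so the value is -991.
(Equivalently: 7201 - 2^13 = 7201 - 8192 = -991.)

-991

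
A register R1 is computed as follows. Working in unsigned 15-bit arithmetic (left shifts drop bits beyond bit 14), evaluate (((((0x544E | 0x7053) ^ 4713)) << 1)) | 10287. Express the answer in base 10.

27759

0x544E = 101010001001110
0x7053 = 111000001010011
→ | → 111010001011111 = 29791
4713 = 001001001101001
→ ^ → 110011000110110 = 26166
→ << 1 (mod 2^15) → 100110001101100 = 19564
10287 = 010100000101111
→ | → 110110001101111 = 27759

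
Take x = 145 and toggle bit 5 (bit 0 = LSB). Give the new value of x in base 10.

x = 010010001
bit 5 is currently 0; toggle it via x ^ (1 << 5) = x ^ 32
→ 010110001 = 177

177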